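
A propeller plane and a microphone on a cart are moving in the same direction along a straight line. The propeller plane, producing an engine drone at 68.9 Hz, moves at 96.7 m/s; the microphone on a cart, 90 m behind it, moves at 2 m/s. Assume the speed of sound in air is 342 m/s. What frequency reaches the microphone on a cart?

The microphone on a cart is behind, so the propeller plane is moving away from it while the microphone on a cart is moving toward the propeller plane.
Both move, so f' = f · (v + v_o)/(v + v_s).
f' = 68.9 × (342 + 2)/(342 + 96.7) = 68.9 × 344/438.7 ≈ 54.0 Hz.

54.0 Hz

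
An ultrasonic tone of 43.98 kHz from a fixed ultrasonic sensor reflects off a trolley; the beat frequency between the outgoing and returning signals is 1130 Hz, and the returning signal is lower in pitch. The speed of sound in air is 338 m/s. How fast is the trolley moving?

4.4 m/s

Double Doppler shift off a moving reflector: f₂ = f₀ · (v + u)/(v − u) (u > 0 toward emitter).
Returning signal is lower, so f₂ = f₀ − Δf = 43980 − 1130 = 42850 Hz.
Rearranging, u = v · (f₂ − f₀)/(f₂ + f₀) = 338 × -1130/86830 ≈ -4.4 m/s.
So the trolley is moving at 4.4 m/s away from the emitter.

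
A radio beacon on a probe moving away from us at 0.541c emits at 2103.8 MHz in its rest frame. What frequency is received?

Relativistic Doppler for frequency: f' = f₀ · √((1 − β)/(1 + β)).
f' = 2103.8 × √(0.4590/1.5410) = 2103.8 × 0.54576 ≈ 1148.2 MHz.

1148.2 MHz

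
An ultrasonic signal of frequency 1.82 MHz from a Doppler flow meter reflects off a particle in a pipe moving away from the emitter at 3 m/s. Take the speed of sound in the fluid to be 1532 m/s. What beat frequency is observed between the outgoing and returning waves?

The particle in a pipe first receives the wave as a moving observer: f₁ = f₀ · (v − u)/v = 1.82 × (1532 − 3)/1532 ≈ 1.81644 MHz.
On reflection it acts as a source moving away from the stationary detector: f₂ = f₁ · v/(v + u) = 1.81644 × 1532/1535 ≈ 1.81289 MHz.
Beat frequency (with f₀ = 1820000 Hz): |f₂ − f₀| = 2u·f₀/(v + u) = 2 × 3 × 1820000/1535 ≈ 7114 Hz.

7114 Hz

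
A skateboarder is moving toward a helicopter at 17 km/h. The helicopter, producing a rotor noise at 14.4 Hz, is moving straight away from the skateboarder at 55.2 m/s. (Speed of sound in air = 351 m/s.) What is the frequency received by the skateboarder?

12.6 Hz

17 km/h = 4.722 m/s.
Both move, so f' = f · (v + v_o)/(v + v_s).
f' = 14.4 × (351 + 4.722)/(351 + 55.2) = 14.4 × 355.72/406.2 ≈ 12.6 Hz.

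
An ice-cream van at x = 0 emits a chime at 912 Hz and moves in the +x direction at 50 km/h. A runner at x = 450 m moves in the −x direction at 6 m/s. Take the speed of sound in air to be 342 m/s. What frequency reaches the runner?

50 km/h = 13.89 m/s.
The observer lies on the +x side, so the source is heading toward the observer and the observer is heading toward the source.
General Doppler shift: f' = f · (v + v_o)/(v − v_s).
f' = 912 × (342 + 6)/(342 − 13.89) = 912 × 348/328.11 ≈ 967 Hz.

967 Hz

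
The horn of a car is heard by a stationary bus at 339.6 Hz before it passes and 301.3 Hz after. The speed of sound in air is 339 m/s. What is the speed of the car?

20.3 m/s

f₁/f₂ = (v + v_s)/(v − v_s), so v_s = v · (f₁ − f₂)/(f₁ + f₂).
v_s = 339 × (339.6 − 301.3)/(339.6 + 301.3) = 339 × 38.3/640.9 ≈ 20.3 m/s.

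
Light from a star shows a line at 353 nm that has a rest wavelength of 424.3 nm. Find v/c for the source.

λ'/λ₀ = 0.8320 < 1 (blueshift), so the source is approaching.
λ'/λ₀ = √((1 − β)/(1 + β)) for an approaching source ⇒ β = (1 − r²)/(1 + r²) with r = λ'/λ₀.
β = (1 − 0.6922)/(1 + 0.6922) ≈ 0.182.

0.182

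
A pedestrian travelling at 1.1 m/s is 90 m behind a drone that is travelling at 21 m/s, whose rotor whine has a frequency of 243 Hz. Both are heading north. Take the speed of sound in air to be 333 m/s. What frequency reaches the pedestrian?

229 Hz

The pedestrian is behind, so the drone is moving away from it while the pedestrian is moving toward the drone.
Both move, so f' = f · (v + v_o)/(v + v_s).
f' = 243 × (333 + 1.1)/(333 + 21) = 243 × 334.1/354 ≈ 229 Hz.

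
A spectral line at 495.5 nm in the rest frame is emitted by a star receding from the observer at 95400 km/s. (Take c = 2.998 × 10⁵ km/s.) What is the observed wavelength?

β = v/c = 95400/299800 = 0.3182.
Relativistic Doppler for wavelength: λ' = λ₀ · √((1 + β)/(1 − β)).
λ' = 495.5 × √(1.3182/0.6818) = 495.5 × 1.39049 ≈ 689.0 nm.

689.0 nm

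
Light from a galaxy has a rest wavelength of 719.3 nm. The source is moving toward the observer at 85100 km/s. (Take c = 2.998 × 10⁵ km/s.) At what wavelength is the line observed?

β = v/c = 85100/299800 = 0.2839.
Relativistic Doppler for wavelength: λ' = λ₀ · √((1 − β)/(1 + β)).
λ' = 719.3 × √(0.7161/1.2839) = 719.3 × 0.74686 ≈ 537.2 nm.

537.2 nm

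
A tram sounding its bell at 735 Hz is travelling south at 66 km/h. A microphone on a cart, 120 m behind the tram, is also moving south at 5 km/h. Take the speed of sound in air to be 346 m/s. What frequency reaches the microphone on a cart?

66 km/h = 18.33 m/s; 5 km/h = 1.389 m/s.
The microphone on a cart is behind, so the tram is moving away from it while the microphone on a cart is moving toward the tram.
Both move, so f' = f · (v + v_o)/(v + v_s).
f' = 735 × (346 + 1.389)/(346 + 18.33) = 735 × 347.39/364.33 ≈ 701 Hz.

701 Hz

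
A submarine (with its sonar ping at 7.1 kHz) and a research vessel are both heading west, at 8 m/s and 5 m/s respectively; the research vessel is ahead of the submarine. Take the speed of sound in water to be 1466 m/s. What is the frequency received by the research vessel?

7.11 kHz

The research vessel is ahead, so the submarine is moving toward it while the research vessel is moving away from the submarine.
Both move, so f' = f · (v − v_o)/(v − v_s).
f' = 7.1 × (1466 − 5)/(1466 − 8) = 7.1 × 1461/1458 ≈ 7.11 kHz.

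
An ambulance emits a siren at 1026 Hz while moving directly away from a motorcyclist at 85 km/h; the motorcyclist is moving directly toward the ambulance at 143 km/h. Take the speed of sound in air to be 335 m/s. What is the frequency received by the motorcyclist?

85 km/h = 23.61 m/s; 143 km/h = 39.72 m/s.
Both move, so f' = f · (v + v_o)/(v + v_s).
f' = 1026 × (335 + 39.72)/(335 + 23.61) = 1026 × 374.72/358.61 ≈ 1072 Hz.

1072 Hz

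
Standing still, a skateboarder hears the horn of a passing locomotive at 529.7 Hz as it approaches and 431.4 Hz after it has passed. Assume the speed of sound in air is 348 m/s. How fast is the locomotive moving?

36 m/s

f₁/f₂ = (v + v_s)/(v − v_s), so v_s = v · (f₁ − f₂)/(f₁ + f₂).
v_s = 348 × (529.7 − 431.4)/(529.7 + 431.4) = 348 × 98.3/961.1 ≈ 36 m/s.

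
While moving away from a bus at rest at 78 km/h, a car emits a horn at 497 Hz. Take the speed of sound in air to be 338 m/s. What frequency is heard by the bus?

78 km/h = 21.67 m/s.
Moving source, stationary observer: f' = f · v/(v + v_s) since the source is receding.
f' = 497 × 338/(338 + 21.67) = 497 × 338/359.7 ≈ 467 Hz.

467 Hz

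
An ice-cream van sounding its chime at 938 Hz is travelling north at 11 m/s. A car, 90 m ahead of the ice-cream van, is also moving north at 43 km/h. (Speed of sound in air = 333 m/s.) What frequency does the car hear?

43 km/h = 11.94 m/s.
The car is ahead, so the ice-cream van is moving toward it while the car is moving away from the ice-cream van.
Both move, so f' = f · (v − v_o)/(v − v_s).
f' = 938 × (333 − 11.94)/(333 − 11) = 938 × 321.06/322 ≈ 935 Hz.

935 Hz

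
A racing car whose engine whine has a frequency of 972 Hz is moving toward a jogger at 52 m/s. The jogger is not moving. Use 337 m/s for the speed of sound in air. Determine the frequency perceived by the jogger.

1149 Hz

Moving source, stationary observer: f' = f · v/(v − v_s) since the source is approaching.
f' = 972 × 337/(337 − 52) = 972 × 337/285 ≈ 1149 Hz.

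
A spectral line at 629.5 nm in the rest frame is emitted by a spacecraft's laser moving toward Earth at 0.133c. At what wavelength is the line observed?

Relativistic Doppler for wavelength: λ' = λ₀ · √((1 − β)/(1 + β)).
λ' = 629.5 × √(0.8670/1.1330) = 629.5 × 0.87477 ≈ 550.7 nm.

550.7 nm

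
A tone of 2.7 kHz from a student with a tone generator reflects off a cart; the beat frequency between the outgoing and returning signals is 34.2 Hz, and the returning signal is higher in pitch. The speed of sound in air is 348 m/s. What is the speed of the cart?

Double Doppler shift off a moving reflector: f₂ = f₀ · (v + u)/(v − u) (u > 0 toward emitter).
Returning signal is higher, so f₂ = f₀ + Δf = 2700 + 34.2 = 2734.2 Hz.
Rearranging, u = v · (f₂ − f₀)/(f₂ + f₀) = 348 × 34.2/5434.2 ≈ 2.19 m/s.
So the cart is moving at 2.19 m/s toward the emitter.

2.19 m/s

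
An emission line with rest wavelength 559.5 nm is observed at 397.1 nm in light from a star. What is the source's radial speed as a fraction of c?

0.330c

λ'/λ₀ = 0.7097 < 1 (blueshift), so the source is approaching.
λ'/λ₀ = √((1 − β)/(1 + β)) for an approaching source ⇒ β = (1 − r²)/(1 + r²) with r = λ'/λ₀.
β = (1 − 0.5037)/(1 + 0.5037) ≈ 0.330.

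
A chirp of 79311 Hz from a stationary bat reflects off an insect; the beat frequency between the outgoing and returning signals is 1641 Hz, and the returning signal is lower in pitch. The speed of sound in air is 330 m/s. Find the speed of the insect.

Double Doppler shift off a moving reflector: f₂ = f₀ · (v + u)/(v − u) (u > 0 toward emitter).
Returning signal is lower, so f₂ = f₀ − Δf = 79311 − 1641 = 77670 Hz.
Rearranging, u = v · (f₂ − f₀)/(f₂ + f₀) = 330 × -1641/156981 ≈ -3.4 m/s.
So the insect is moving at 3.4 m/s away from the emitter.

3.4 m/s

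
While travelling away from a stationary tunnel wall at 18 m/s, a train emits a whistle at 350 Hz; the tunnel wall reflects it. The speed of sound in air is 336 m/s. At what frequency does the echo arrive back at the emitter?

The tunnel wall receives the sound from a moving source: f₁ = f₀ · v/(v + v_e) = 350 × 336/354 ≈ 332 Hz.
On the return leg the train is a moving observer: f₂ = f₁ · (v − v_e)/v = 332 × 318/336 ≈ 314 Hz.
Equivalently f₂ = f₀ · (v − v_e)/(v + v_e).

314 Hz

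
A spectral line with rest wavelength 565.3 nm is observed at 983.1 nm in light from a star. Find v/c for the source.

λ'/λ₀ = 1.7391 > 1 (redshift), so the source is receding.
λ'/λ₀ = √((1 + β)/(1 − β)) for a receding source ⇒ β = (r² − 1)/(r² + 1) with r = λ'/λ₀.
β = (3.0244 − 1)/(3.0244 + 1) ≈ 0.503.

0.503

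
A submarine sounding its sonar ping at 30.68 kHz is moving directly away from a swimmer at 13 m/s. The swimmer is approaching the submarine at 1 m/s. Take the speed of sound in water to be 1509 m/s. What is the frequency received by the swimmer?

With source receding and observer approaching, f' = f · (v + v_o)/(v + v_s).
f' = 30.68 × (1509 + 1)/(1509 + 13) = 30.68 × 1510/1522 ≈ 30.4 kHz.

30.4 kHz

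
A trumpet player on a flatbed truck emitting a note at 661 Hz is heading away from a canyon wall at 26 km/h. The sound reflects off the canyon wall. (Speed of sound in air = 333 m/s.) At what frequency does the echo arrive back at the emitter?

633 Hz

26 km/h = 7.222 m/s.
The canyon wall receives the sound from a moving source: f₁ = f₀ · v/(v + v_e) = 661 × 333/340.22 ≈ 647 Hz.
On the return leg the trumpet player on a flatbed truck is a moving observer: f₂ = f₁ · (v − v_e)/v = 647 × 325.78/333 ≈ 633 Hz.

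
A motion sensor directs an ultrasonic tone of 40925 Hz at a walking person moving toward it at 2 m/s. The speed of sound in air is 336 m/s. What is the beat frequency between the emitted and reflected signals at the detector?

At the walking person (a moving observer), f₁ = f₀ · (v + u)/v = 40925 × 338/336 ≈ 41169 Hz.
The reflection then acts as a moving source: f₂ = f₁ · v/(v − u) ≈ 41415 Hz.
Equivalently f₂ = f₀ · (v + u)/(v − u).
Beat frequency: |f₂ − f₀| = 2u·f₀/(v − u) = 2 × 2 × 40925/334 ≈ 490 Hz.

490 Hz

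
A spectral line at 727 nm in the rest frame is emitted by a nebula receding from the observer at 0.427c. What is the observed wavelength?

1147.3 nm

Relativistic Doppler for wavelength: λ' = λ₀ · √((1 + β)/(1 − β)).
λ' = 727 × √(1.4270/0.5730) = 727 × 1.57810 ≈ 1147.3 nm.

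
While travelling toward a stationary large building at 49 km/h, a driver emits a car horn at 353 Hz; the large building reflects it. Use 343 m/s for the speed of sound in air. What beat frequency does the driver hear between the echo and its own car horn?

49 km/h = 13.61 m/s.
The large building receives the sound from a moving source: f₁ = f₀ · v/(v − v_e) = 353 × 343/329.39 ≈ 367.6 Hz.
On the return leg the driver is a moving observer: f₂ = f₁ · (v + v_e)/v = 367.6 × 356.61/343 ≈ 382.2 Hz.
Beat against the emitted tone: |f₂ − f₀| = 2v_e·f₀/(v − v_e) = 2 × 13.61 × 353/329.39 ≈ 29.2 Hz.

29.2 Hz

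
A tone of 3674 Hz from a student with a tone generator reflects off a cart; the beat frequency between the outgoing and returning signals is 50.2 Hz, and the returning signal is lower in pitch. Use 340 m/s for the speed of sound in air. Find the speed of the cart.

2.34 m/s

Double Doppler shift off a moving reflector: f₂ = f₀ · (v + u)/(v − u) (u > 0 toward emitter).
Returning signal is lower, so f₂ = f₀ − Δf = 3674 − 50.2 = 3623.8 Hz.
Rearranging, u = v · (f₂ − f₀)/(f₂ + f₀) = 340 × -50.2/7297.8 ≈ -2.34 m/s.
So the cart is moving at 2.34 m/s away from the emitter.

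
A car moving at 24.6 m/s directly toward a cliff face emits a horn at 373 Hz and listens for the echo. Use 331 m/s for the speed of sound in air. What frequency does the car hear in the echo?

433 Hz

The cliff face receives the sound from a moving source: f₁ = f₀ · v/(v − v_e) = 373 × 331/306.4 ≈ 403 Hz.
On the return leg the car is a moving observer: f₂ = f₁ · (v + v_e)/v = 403 × 355.6/331 ≈ 433 Hz.
Equivalently f₂ = f₀ · (v + v_e)/(v − v_e).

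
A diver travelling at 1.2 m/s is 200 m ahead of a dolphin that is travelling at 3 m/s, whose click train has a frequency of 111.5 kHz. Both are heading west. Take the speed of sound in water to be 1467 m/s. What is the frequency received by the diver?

The diver is ahead, so the dolphin is moving toward it while the diver is moving away from the dolphin.
Both move, so f' = f · (v − v_o)/(v − v_s).
f' = 111.5 × (1467 − 1.2)/(1467 − 3) = 111.5 × 1465.8/1464 ≈ 111.6 kHz.

111.6 kHz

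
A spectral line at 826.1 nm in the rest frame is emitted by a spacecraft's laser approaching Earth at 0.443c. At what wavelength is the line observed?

513.2 nm

Relativistic Doppler for wavelength: λ' = λ₀ · √((1 − β)/(1 + β)).
λ' = 826.1 × √(0.5570/1.4430) = 826.1 × 0.62129 ≈ 513.2 nm.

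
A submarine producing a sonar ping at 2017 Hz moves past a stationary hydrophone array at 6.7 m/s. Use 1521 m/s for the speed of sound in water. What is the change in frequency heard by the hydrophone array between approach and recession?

17.8 Hz

Approaching: f₁ = f · v/(v − v_s) = 2017 × 1521/1514.3 ≈ 2025.9 Hz.
Receding: f₂ = f · v/(v + v_s) = 2017 × 1521/1527.7 ≈ 2008.2 Hz.
Drop: f₁ − f₂ = 2f·v·v_s/(v² − v_s²) = 2 × 2017 × 1521 × 6.7/(1521² − 6.7²) ≈ 17.8 Hz.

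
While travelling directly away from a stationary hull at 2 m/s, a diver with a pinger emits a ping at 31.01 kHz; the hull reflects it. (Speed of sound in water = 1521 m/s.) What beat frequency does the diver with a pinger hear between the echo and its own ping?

81 Hz

The hull receives the sound from a moving source: f₁ = f₀ · v/(v + v_e) = 31.01 × 1521/1523 ≈ 30.9693 kHz.
On the return leg the diver with a pinger is a moving observer: f₂ = f₁ · (v − v_e)/v = 30.9693 × 1519/1521 ≈ 30.9286 kHz.
Equivalently f₂ = f₀ · (v − v_e)/(v + v_e).
Beat against the emitted tone (with f₀ = 31010 Hz): |f₂ − f₀| = 2v_e·f₀/(v + v_e) = 2 × 2 × 31010/1523 ≈ 81 Hz.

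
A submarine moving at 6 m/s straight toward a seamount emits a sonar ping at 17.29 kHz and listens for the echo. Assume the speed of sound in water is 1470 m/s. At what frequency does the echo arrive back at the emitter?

The seamount receives the sound from a moving source: f₁ = f₀ · v/(v − v_e) = 17.29 × 1470/1464 ≈ 17.36 kHz.
On the return leg the submarine is a moving observer: f₂ = f₁ · (v + v_e)/v = 17.36 × 1476/1470 ≈ 17.43 kHz.

17.43 kHz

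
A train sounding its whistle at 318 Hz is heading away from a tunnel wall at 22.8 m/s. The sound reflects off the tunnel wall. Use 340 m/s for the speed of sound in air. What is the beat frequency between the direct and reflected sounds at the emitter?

The tunnel wall receives the sound from a moving source: f₁ = f₀ · v/(v + v_e) = 318 × 340/362.8 ≈ 298.0 Hz.
On the return leg the train is a moving observer: f₂ = f₁ · (v − v_e)/v = 298.0 × 317.2/340 ≈ 278.0 Hz.
Equivalently f₂ = f₀ · (v − v_e)/(v + v_e).
Beat against the emitted tone: |f₂ − f₀| = 2v_e·f₀/(v + v_e) = 2 × 22.8 × 318/362.8 ≈ 40.0 Hz.

40.0 Hz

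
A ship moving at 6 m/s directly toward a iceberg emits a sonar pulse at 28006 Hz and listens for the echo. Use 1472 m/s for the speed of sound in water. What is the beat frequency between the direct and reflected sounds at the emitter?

229 Hz

The iceberg receives the sound from a moving source: f₁ = f₀ · v/(v − v_e) = 28006 × 1472/1466 ≈ 28121 Hz.
On the return leg the ship is a moving observer: f₂ = f₁ · (v + v_e)/v = 28121 × 1478/1472 ≈ 28235 Hz.
Equivalently f₂ = f₀ · (v + v_e)/(v − v_e).
Beat against the emitted tone: |f₂ − f₀| = 2v_e·f₀/(v − v_e) = 2 × 6 × 28006/1466 ≈ 229 Hz.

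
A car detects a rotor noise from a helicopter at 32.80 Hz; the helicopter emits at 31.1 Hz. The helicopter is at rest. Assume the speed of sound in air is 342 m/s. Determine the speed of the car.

f' > f, so the car is approaching.
f' = f · (v + v_o)/v ⇒ v_o = v · |f'/f − 1|.
v_o = 342 × |32.80/31.1 − 1| = 342 × 0.05466 ≈ 18.7 m/s.

18.7 m/s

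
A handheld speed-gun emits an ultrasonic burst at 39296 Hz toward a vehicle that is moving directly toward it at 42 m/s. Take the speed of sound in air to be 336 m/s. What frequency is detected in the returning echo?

50523 Hz

The vehicle first receives the wave as a moving observer: f₁ = f₀ · (v + u)/v = 39296 × (336 + 42)/336 ≈ 44208 Hz.
The reflection then acts as a moving source: f₂ = f₁ · v/(v − u) ≈ 50523 Hz.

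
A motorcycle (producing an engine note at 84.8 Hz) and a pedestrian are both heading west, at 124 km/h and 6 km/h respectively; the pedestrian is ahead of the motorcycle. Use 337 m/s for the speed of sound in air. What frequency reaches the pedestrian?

124 km/h = 34.44 m/s; 6 km/h = 1.667 m/s.
The pedestrian is ahead, so the motorcycle is moving toward it while the pedestrian is moving away from the motorcycle.
With source approaching and observer receding, f' = f · (v − v_o)/(v − v_s).
f' = 84.8 × (337 − 1.667)/(337 − 34.44) = 84.8 × 335.33/302.56 ≈ 94 Hz.

94 Hz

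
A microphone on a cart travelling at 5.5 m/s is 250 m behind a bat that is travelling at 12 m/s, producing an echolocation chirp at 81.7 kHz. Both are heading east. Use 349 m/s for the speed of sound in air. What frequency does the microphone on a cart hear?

80.2 kHz

The microphone on a cart is behind, so the bat is moving away from it while the microphone on a cart is moving toward the bat.
Both move, so f' = f · (v + v_o)/(v + v_s).
f' = 81.7 × (349 + 5.5)/(349 + 12) = 81.7 × 354.5/361 ≈ 80.2 kHz.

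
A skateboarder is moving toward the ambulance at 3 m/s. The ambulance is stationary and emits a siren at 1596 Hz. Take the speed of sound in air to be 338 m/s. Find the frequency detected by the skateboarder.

1610 Hz

Only the observer moves, toward the source, so f' = f · (v + v_o)/v.
f' = 1596 × (338 + 3)/338 = 1596 × 341/338 ≈ 1610 Hz.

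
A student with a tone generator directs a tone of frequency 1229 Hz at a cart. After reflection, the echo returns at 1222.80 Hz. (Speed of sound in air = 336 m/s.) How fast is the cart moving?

Double Doppler shift off a moving reflector: f₂ = f₀ · (v + u)/(v − u) (u > 0 toward emitter).
Rearranging, u = v · (f₂ − f₀)/(f₂ + f₀) = 336 × -6.20/2451.80 ≈ -0.85 m/s.
So the cart is moving at 0.85 m/s away from the emitter.

0.85 m/s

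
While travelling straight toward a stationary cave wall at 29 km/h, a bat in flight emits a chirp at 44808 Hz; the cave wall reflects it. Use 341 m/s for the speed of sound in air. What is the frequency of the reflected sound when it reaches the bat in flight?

46976 Hz

29 km/h = 8.056 m/s.
The cave wall receives the sound from a moving source: f₁ = f₀ · v/(v − v_e) = 44808 × 341/332.94 ≈ 45892 Hz.
On the return leg the bat in flight is a moving observer: f₂ = f₁ · (v + v_e)/v = 45892 × 349.06/341 ≈ 46976 Hz.
Equivalently f₂ = f₀ · (v + v_e)/(v − v_e).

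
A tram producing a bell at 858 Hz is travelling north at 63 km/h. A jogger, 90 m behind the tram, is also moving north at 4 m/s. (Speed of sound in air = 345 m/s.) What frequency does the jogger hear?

826 Hz

63 km/h = 17.5 m/s.
The jogger is behind, so the tram is moving away from it while the jogger is moving toward the tram.
Both move, so f' = f · (v + v_o)/(v + v_s).
f' = 858 × (345 + 4)/(345 + 17.5) = 858 × 349/362.5 ≈ 826 Hz.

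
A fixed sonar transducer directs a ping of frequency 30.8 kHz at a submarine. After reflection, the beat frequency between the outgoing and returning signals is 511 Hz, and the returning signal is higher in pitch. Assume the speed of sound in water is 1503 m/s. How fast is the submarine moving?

Double Doppler shift off a moving reflector: f₂ = f₀ · (v + u)/(v − u) (u > 0 toward emitter).
Returning signal is higher, so f₂ = f₀ + Δf = 30800 + 511 = 31311 Hz.
Rearranging, u = v · (f₂ − f₀)/(f₂ + f₀) = 1503 × 511/62111 ≈ 12.4 m/s.
So the submarine is moving at 12.4 m/s toward the emitter.

12.4 m/s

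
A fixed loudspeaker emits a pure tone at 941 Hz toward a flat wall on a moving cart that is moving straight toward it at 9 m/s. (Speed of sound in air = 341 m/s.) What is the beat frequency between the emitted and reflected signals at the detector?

51.0 Hz

At the flat wall on a moving cart (a moving observer), f₁ = f₀ · (v + u)/v = 941 × 350/341 ≈ 965.8 Hz.
On reflection it acts as a source moving toward the stationary detector: f₂ = f₁ · v/(v − u) = 965.8 × 341/332 ≈ 992.0 Hz.
Equivalently f₂ = f₀ · (v + u)/(v − u).
Beat frequency: |f₂ − f₀| = 2u·f₀/(v − u) = 2 × 9 × 941/332 ≈ 51.0 Hz.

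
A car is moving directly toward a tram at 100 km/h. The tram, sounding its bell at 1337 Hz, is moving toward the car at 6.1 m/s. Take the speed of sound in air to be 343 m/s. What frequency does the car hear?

1471 Hz

100 km/h = 27.78 m/s.
With source approaching and observer approaching, f' = f · (v + v_o)/(v − v_s).
f' = 1337 × (343 + 27.78)/(343 − 6.1) = 1337 × 370.78/336.9 ≈ 1471 Hz.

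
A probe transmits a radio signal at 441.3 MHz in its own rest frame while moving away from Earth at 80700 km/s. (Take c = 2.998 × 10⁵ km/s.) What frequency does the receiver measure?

β = v/c = 80700/299800 = 0.2692.
Relativistic Doppler for frequency: f' = f₀ · √((1 − β)/(1 + β)).
f' = 441.3 × √(0.7308/1.2692) = 441.3 × 0.75883 ≈ 334.9 MHz.

334.9 MHz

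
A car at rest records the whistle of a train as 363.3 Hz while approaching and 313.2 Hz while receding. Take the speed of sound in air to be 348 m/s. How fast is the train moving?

f₁/f₂ = (v + v_s)/(v − v_s), so v_s = v · (f₁ − f₂)/(f₁ + f₂).
v_s = 348 × (363.3 − 313.2)/(363.3 + 313.2) = 348 × 50.1/676.5 ≈ 26 m/s.

26 m/s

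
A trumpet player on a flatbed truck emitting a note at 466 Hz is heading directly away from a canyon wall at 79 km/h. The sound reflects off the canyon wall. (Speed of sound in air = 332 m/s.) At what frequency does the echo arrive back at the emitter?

408 Hz

79 km/h = 21.94 m/s.
The canyon wall receives the sound from a moving source: f₁ = f₀ · v/(v + v_e) = 466 × 332/353.94 ≈ 437 Hz.
On the return leg the trumpet player on a flatbed truck is a moving observer: f₂ = f₁ · (v − v_e)/v = 437 × 310.06/332 ≈ 408 Hz.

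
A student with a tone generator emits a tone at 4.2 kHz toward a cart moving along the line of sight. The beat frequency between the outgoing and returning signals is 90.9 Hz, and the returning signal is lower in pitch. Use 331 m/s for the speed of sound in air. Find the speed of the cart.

3.6 m/s

Double Doppler shift off a moving reflector: f₂ = f₀ · (v + u)/(v − u) (u > 0 toward emitter).
Returning signal is lower, so f₂ = f₀ − Δf = 4200 − 90.9 = 4109.1 Hz.
Rearranging, u = v · (f₂ − f₀)/(f₂ + f₀) = 331 × -90.9/8309.1 ≈ -3.6 m/s.
So the cart is moving at 3.6 m/s away from the emitter.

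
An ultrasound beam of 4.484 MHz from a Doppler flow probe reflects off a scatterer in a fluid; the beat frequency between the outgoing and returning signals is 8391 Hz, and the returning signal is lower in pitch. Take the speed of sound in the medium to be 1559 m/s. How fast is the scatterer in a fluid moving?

Double Doppler shift off a moving reflector: f₂ = f₀ · (v + u)/(v − u) (u > 0 toward emitter).
Returning signal is lower, so f₂ = f₀ − Δf = 4484000 − 8391 = 4475609 Hz.
Rearranging, u = v · (f₂ − f₀)/(f₂ + f₀) = 1559 × -8391/8959609 ≈ -1.46 m/s.
So the scatterer in a fluid is moving at 1.46 m/s away from the emitter.

1.46 m/s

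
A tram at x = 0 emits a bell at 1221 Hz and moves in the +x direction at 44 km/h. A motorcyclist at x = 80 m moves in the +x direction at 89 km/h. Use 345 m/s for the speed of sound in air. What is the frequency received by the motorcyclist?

1175 Hz

44 km/h = 12.22 m/s; 89 km/h = 24.72 m/s.
The observer lies on the +x side, so the source is heading toward the observer and the observer is heading away from the source.
General Doppler shift: f' = f · (v − v_o)/(v − v_s).
f' = 1221 × (345 − 24.72)/(345 − 12.22) = 1221 × 320.28/332.78 ≈ 1175 Hz.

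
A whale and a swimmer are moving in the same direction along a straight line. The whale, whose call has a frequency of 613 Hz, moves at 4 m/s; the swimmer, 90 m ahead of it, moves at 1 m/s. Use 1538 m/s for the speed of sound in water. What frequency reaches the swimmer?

614 Hz

The swimmer is ahead, so the whale is moving toward it while the swimmer is moving away from the whale.
With source approaching and observer receding, f' = f · (v − v_o)/(v − v_s).
f' = 613 × (1538 − 1)/(1538 − 4) = 613 × 1537/1534 ≈ 614 Hz.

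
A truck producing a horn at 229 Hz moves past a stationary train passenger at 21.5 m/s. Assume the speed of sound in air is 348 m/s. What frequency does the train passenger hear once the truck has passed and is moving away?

216 Hz

Receding: f₂ = f · v/(v + v_s) = 229 × 348/369.5 ≈ 216 Hz.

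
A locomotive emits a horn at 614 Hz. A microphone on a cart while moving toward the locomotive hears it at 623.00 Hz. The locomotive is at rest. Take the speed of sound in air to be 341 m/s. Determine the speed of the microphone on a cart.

5.0 m/s

f' = f · (v + v_o)/v ⇒ v_o = v · |f'/f − 1|.
v_o = 341 × |623.00/614 − 1| = 341 × 0.01466 ≈ 5.0 m/s.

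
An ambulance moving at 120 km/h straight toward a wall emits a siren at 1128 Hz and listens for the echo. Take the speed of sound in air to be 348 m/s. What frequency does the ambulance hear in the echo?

120 km/h = 33.33 m/s.
The wall receives the sound from a moving source: f₁ = f₀ · v/(v − v_e) = 1128 × 348/314.67 ≈ 1247 Hz.
On the return leg the ambulance is a moving observer: f₂ = f₁ · (v + v_e)/v = 1247 × 381.33/348 ≈ 1367 Hz.

1367 Hz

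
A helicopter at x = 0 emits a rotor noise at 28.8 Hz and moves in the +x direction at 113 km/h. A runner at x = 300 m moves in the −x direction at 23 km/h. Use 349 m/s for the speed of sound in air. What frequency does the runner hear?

32.2 Hz

113 km/h = 31.39 m/s; 23 km/h = 6.389 m/s.
The observer lies on the +x side, so the source is heading toward the observer and the observer is heading toward the source.
With source approaching and observer approaching, f' = f · (v + v_o)/(v − v_s).
f' = 28.8 × (349 + 6.389)/(349 − 31.39) = 28.8 × 355.39/317.61 ≈ 32.2 Hz.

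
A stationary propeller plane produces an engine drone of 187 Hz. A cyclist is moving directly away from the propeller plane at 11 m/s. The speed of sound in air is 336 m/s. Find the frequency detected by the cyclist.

181 Hz

Moving observer, stationary source: f' = f · (v − v_o)/v.
f' = 187 × (336 − 11)/336 = 187 × 325/336 ≈ 181 Hz.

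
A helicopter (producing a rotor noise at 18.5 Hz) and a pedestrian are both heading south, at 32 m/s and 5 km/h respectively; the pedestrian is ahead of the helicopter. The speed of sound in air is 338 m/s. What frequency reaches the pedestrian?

5 km/h = 1.389 m/s.
The pedestrian is ahead, so the helicopter is moving toward it while the pedestrian is moving away from the helicopter.
With source approaching and observer receding, f' = f · (v − v_o)/(v − v_s).
f' = 18.5 × (338 − 1.389)/(338 − 32) = 18.5 × 336.61/306 ≈ 20.4 Hz.

20.4 Hz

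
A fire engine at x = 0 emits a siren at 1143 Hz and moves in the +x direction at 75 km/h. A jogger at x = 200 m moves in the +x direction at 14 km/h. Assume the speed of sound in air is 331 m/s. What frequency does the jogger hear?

75 km/h = 20.83 m/s; 14 km/h = 3.889 m/s.
The observer lies on the +x side, so the source is heading toward the observer and the observer is heading away from the source.
Both move, so f' = f · (v − v_o)/(v − v_s).
f' = 1143 × (331 − 3.889)/(331 − 20.83) = 1143 × 327.11/310.17 ≈ 1205 Hz.

1205 Hz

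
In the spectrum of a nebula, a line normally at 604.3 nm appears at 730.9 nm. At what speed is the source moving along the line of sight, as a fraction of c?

0.188

λ'/λ₀ = 1.2095 > 1 (redshift), so the source is receding.
λ'/λ₀ = √((1 + β)/(1 − β)) for a receding source ⇒ β = (r² − 1)/(r² + 1) with r = λ'/λ₀.
β = (1.4629 − 1)/(1.4629 + 1) ≈ 0.188.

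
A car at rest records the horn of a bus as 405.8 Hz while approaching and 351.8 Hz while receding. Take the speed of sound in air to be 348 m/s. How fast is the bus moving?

24.8 m/s

f₁/f₂ = (v + v_s)/(v − v_s), so v_s = v · (f₁ − f₂)/(f₁ + f₂).
v_s = 348 × (405.8 − 351.8)/(405.8 + 351.8) = 348 × 54.0/757.6 ≈ 24.8 m/s.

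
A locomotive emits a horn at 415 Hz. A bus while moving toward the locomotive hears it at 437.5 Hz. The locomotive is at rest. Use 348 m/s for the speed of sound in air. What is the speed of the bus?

18.9 m/s

f' = f · (v + v_o)/v ⇒ v_o = v · |f'/f − 1|.
v_o = 348 × |437.5/415 − 1| = 348 × 0.05422 ≈ 18.9 m/s.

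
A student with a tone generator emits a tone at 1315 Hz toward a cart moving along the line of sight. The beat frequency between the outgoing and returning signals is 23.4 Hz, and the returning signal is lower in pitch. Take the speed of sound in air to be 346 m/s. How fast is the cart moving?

3.1 m/s

Double Doppler shift off a moving reflector: f₂ = f₀ · (v + u)/(v − u) (u > 0 toward emitter).
Returning signal is lower, so f₂ = f₀ − Δf = 1315 − 23.4 = 1291.6 Hz.
Rearranging, u = v · (f₂ − f₀)/(f₂ + f₀) = 346 × -23.4/2606.6 ≈ -3.1 m/s.
So the cart is moving at 3.1 m/s away from the emitter.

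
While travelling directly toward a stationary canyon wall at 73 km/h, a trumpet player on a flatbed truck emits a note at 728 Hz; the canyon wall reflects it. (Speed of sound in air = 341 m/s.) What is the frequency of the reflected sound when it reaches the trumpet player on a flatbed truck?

820 Hz

73 km/h = 20.28 m/s.
The canyon wall receives the sound from a moving source: f₁ = f₀ · v/(v − v_e) = 728 × 341/320.72 ≈ 774 Hz.
On the return leg the trumpet player on a flatbed truck is a moving observer: f₂ = f₁ · (v + v_e)/v = 774 × 361.28/341 ≈ 820 Hz.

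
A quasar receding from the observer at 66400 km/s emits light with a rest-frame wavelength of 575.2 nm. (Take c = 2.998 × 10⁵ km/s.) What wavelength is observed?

720.5 nm

β = v/c = 66400/299800 = 0.2215.
Relativistic Doppler for wavelength: λ' = λ₀ · √((1 + β)/(1 − β)).
λ' = 575.2 × √(1.2215/0.7785) = 575.2 × 1.25259 ≈ 720.5 nm.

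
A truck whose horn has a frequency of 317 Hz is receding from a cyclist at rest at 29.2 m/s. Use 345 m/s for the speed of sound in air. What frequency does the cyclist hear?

Only the source moves, away from the listener, so f' = f · v/(v + v_s).
f' = 317 × 345/(345 + 29.2) = 317 × 345/374.2 ≈ 292 Hz.

292 Hz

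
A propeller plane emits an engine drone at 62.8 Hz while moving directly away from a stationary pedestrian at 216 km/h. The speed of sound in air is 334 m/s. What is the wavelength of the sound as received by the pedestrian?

216 km/h = 60 m/s.
With the source moving away from a stationary observer, f' = f · v/(v + v_s).
f' = 62.8 × 334/(334 + 60) ≈ 53.2 Hz.
λ' = v/f' = 334/53.2365 ≈ 6.27 m.

6.27 m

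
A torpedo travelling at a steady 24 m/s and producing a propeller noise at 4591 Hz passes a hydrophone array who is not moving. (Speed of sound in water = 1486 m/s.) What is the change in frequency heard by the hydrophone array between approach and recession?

Approaching: f₁ = f · v/(v − v_s) = 4591 × 1486/1462 ≈ 4666 Hz.
Receding: f₂ = f · v/(v + v_s) = 4591 × 1486/1510 ≈ 4518 Hz.
Drop: f₁ − f₂ = 2f·v·v_s/(v² − v_s²) = 2 × 4591 × 1486 × 24/(1486² − 24²) ≈ 148 Hz.

148 Hz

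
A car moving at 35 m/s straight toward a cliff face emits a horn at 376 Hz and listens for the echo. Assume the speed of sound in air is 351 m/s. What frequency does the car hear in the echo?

459 Hz

The cliff face receives the sound from a moving source: f₁ = f₀ · v/(v − v_e) = 376 × 351/316 ≈ 418 Hz.
On the return leg the car is a moving observer: f₂ = f₁ · (v + v_e)/v = 418 × 386/351 ≈ 459 Hz.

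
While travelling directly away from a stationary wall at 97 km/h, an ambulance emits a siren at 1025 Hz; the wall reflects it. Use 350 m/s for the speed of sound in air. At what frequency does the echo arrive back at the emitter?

97 km/h = 26.94 m/s.
The wall receives the sound from a moving source: f₁ = f₀ · v/(v + v_e) = 1025 × 350/376.94 ≈ 952 Hz.
On the return leg the ambulance is a moving observer: f₂ = f₁ · (v − v_e)/v = 952 × 323.06/350 ≈ 878 Hz.

878 Hz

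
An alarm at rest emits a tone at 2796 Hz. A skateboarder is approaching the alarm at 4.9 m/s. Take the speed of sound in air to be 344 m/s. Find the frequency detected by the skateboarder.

2836 Hz

Only the observer moves, toward the source, so f' = f · (v + v_o)/v.
f' = 2796 × (344 + 4.9)/344 = 2796 × 348.9/344 ≈ 2836 Hz.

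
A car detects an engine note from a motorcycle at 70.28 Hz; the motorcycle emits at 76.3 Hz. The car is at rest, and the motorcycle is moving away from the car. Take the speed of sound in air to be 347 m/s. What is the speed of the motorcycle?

f' = f · v/(v + v_s) ⇒ v_s = v · |1 − f/f'|.
v_s = 347 × |1 − 76.3/70.28| = 347 × 0.08566 ≈ 30 m/s.

30 m/s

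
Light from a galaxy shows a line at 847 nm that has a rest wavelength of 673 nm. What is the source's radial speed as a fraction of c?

λ'/λ₀ = 1.2585 > 1 (redshift), so the source is receding.
λ'/λ₀ = √((1 + β)/(1 − β)) for a receding source ⇒ β = (r² − 1)/(r² + 1) with r = λ'/λ₀.
β = (1.5839 − 1)/(1.5839 + 1) ≈ 0.226.

0.226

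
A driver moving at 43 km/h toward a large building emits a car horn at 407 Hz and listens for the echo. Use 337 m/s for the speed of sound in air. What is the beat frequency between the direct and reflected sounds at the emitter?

43 km/h = 11.94 m/s.
The large building receives the sound from a moving source: f₁ = f₀ · v/(v − v_e) = 407 × 337/325.06 ≈ 422.0 Hz.
On the return leg the driver is a moving observer: f₂ = f₁ · (v + v_e)/v = 422.0 × 348.94/337 ≈ 436.9 Hz.
Equivalently f₂ = f₀ · (v + v_e)/(v − v_e).
Beat against the emitted tone: |f₂ − f₀| = 2v_e·f₀/(v − v_e) = 2 × 11.94 × 407/325.06 ≈ 29.9 Hz.

29.9 Hz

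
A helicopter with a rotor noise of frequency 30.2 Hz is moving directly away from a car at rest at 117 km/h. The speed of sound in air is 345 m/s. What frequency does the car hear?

27.6 Hz

117 km/h = 32.5 m/s.
Moving source, stationary observer: f' = f · v/(v + v_s) since the source is receding.
f' = 30.2 × 345/(345 + 32.5) = 30.2 × 345/377.5 ≈ 27.6 Hz.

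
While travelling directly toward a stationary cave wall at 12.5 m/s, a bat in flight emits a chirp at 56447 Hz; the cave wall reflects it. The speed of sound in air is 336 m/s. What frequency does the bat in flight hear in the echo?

60809 Hz

The cave wall receives the sound from a moving source: f₁ = f₀ · v/(v − v_e) = 56447 × 336/323.5 ≈ 58628 Hz.
On the return leg the bat in flight is a moving observer: f₂ = f₁ · (v + v_e)/v = 58628 × 348.5/336 ≈ 60809 Hz.
Equivalently f₂ = f₀ · (v + v_e)/(v − v_e).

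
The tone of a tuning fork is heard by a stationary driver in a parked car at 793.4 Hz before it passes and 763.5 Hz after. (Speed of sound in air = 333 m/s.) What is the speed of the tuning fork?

6.4 m/s

f₁/f₂ = (v + v_s)/(v − v_s), so v_s = v · (f₁ − f₂)/(f₁ + f₂).
v_s = 333 × (793.4 − 763.5)/(793.4 + 763.5) = 333 × 29.9/1556.9 ≈ 6.4 m/s.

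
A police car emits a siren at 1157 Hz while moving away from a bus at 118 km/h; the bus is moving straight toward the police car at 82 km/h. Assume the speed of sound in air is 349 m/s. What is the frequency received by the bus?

1127 Hz

118 km/h = 32.78 m/s; 82 km/h = 22.78 m/s.
General Doppler shift: f' = f · (v + v_o)/(v + v_s).
f' = 1157 × (349 + 22.78)/(349 + 32.78) = 1157 × 371.78/381.78 ≈ 1127 Hz.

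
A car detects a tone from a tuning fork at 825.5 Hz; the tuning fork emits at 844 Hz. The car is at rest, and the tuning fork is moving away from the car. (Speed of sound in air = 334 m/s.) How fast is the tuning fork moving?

f' = f · v/(v + v_s) ⇒ v_s = v · |1 − f/f'|.
v_s = 334 × |1 − 844/825.5| = 334 × 0.02241 ≈ 7.5 m/s.

7.5 m/s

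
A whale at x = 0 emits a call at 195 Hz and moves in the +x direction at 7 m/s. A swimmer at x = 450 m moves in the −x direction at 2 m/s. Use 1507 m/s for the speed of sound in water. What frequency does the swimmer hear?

The observer lies on the +x side, so the source is heading toward the observer and the observer is heading toward the source.
Both move, so f' = f · (v + v_o)/(v − v_s).
f' = 195 × (1507 + 2)/(1507 − 7) = 195 × 1509/1500 ≈ 196 Hz.

196 Hz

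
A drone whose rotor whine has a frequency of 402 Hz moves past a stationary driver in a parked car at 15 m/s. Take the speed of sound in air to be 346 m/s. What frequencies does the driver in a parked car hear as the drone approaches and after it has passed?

420 Hz approaching; 385 Hz receding

Approaching: f₁ = f · v/(v − v_s) = 402 × 346/331 ≈ 420 Hz.
Receding: f₂ = f · v/(v + v_s) = 402 × 346/361 ≈ 385 Hz.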